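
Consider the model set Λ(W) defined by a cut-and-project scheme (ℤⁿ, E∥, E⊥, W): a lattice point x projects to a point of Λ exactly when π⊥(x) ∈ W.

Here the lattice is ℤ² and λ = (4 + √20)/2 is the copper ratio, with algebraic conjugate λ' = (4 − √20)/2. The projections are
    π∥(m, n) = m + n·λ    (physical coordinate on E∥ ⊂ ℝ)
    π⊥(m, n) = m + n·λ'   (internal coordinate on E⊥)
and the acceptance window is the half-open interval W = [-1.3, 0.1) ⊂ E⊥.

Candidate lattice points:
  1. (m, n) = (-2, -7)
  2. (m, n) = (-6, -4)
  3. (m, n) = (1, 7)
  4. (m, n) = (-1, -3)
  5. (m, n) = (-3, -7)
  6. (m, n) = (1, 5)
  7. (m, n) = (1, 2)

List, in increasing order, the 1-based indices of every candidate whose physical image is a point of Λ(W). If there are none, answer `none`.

1, 3, 4, 6

Numerically λ ≈ 4.2361 and λ' = −1/λ ≈ -0.2361.
#1 (-2,-7): internal coord -2 + (-7)·λ' = -0.3475; -0.3475 ∈ [-1.3, 0.1) → IN Λ
#2 (-6,-4): internal coord -6 + (-4)·λ' = -5.0557; -5.0557 ∉ [-1.3, 0.1) → out
#3 (1,7): internal coord 1 + (7)·λ' = -0.6525; -0.6525 ∈ [-1.3, 0.1) → IN Λ
#4 (-1,-3): internal coord -1 + (-3)·λ' = -0.2918; -0.2918 ∈ [-1.3, 0.1) → IN Λ
#5 (-3,-7): internal coord -3 + (-7)·λ' = -1.3475; -1.3475 ∉ [-1.3, 0.1) → out
#6 (1,5): internal coord 1 + (5)·λ' = -0.1803; -0.1803 ∈ [-1.3, 0.1) → IN Λ
#7 (1,2): internal coord 1 + (2)·λ' = +0.5279; +0.5279 ∉ [-1.3, 0.1) → out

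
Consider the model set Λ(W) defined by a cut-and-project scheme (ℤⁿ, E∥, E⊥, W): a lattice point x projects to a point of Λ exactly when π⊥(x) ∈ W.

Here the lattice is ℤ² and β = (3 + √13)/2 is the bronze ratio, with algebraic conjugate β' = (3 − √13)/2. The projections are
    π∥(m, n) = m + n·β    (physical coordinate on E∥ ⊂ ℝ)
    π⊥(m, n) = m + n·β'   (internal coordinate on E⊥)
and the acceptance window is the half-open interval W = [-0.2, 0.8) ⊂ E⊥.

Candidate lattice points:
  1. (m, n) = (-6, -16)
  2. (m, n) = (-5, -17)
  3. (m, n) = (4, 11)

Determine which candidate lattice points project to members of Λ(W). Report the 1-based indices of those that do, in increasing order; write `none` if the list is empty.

2, 3

Compute β' = (3−√13)/2 = -0.302776, so π⊥(m,n) = m -0.302776·n.
#1 (-6,-16): internal coord -6 + (-16)·β' = -1.155590; -1.155590 ∉ [-0.2, 0.8) → out
#2 (-5,-17): internal coord -5 + (-17)·β' = +0.147186; +0.147186 ∈ [-0.2, 0.8) → IN Λ
#3 (4,11): internal coord 4 + (11)·β' = +0.669468; +0.669468 ∈ [-0.2, 0.8) → IN Λ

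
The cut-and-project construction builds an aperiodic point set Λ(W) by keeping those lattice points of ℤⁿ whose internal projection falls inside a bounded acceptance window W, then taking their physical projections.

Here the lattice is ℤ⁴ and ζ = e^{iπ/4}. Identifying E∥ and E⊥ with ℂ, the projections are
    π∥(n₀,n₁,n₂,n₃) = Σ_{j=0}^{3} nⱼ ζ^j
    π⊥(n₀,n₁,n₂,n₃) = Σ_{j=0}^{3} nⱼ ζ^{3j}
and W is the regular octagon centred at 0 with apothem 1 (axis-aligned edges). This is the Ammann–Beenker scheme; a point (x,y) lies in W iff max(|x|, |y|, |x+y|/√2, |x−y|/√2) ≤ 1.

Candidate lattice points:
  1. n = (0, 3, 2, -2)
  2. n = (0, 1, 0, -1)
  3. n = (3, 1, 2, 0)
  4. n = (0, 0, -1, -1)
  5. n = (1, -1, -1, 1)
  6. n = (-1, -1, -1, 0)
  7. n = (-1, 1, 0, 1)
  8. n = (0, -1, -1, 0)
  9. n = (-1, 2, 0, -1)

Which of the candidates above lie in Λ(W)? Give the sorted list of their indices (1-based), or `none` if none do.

π⊥(n) = n₀ + n₁ζ³ + n₂ζ⁶ + n₃ζ⁹ where ζ = e^{iπ/4}.
#1 (0, 3, 2, -2): internal (-3.535534, -1.292893); octagon support 3.535534 vs apothem 1 → ∉ W
#2 (0, 1, 0, -1): internal (-1.414214, 0.000000); octagon support 1.414214 vs apothem 1 → ∉ W
#3 (3, 1, 2, 0): internal (2.292893, -1.292893); octagon support 2.535534 vs apothem 1 → ∉ W
#4 (0, 0, -1, -1): internal (-0.707107, 0.292893); octagon support 0.707107 vs apothem 1 → ∈ W
#5 (1, -1, -1, 1): internal (2.414214, 1.000000); octagon support 2.414214 vs apothem 1 → ∉ W
#6 (-1, -1, -1, 0): internal (-0.292893, 0.292893); octagon support 0.414214 vs apothem 1 → ∈ W
#7 (-1, 1, 0, 1): internal (-1.000000, 1.414214); octagon support 1.707107 vs apothem 1 → ∉ W
#8 (0, -1, -1, 0): internal (0.707107, 0.292893); octagon support 0.707107 vs apothem 1 → ∈ W
#9 (-1, 2, 0, -1): internal (-3.121320, 0.707107); octagon support 3.121320 vs apothem 1 → ∉ W

4, 6, 8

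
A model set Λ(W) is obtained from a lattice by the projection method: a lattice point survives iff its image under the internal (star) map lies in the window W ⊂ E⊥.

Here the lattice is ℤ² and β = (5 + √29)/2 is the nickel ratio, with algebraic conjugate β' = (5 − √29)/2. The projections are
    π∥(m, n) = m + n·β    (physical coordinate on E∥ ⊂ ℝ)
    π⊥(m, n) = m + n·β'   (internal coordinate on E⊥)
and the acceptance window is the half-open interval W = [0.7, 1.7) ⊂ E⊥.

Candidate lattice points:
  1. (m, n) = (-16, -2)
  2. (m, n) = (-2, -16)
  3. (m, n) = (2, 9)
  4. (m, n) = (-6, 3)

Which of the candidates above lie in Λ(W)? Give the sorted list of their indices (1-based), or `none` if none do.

Numerically β ≈ 5.1926 and β' = −1/β ≈ -0.1926.
#1 (-16,-2): internal coord -16 + (-2)·β' = -15.6148; -15.6148 ∉ [0.7, 1.7) → out
#2 (-2,-16): internal coord -2 + (-16)·β' = +1.0813; +1.0813 ∈ [0.7, 1.7) → IN Λ
#3 (2,9): internal coord 2 + (9)·β' = +0.2668; +0.2668 ∉ [0.7, 1.7) → out
#4 (-6,3): internal coord -6 + (3)·β' = -6.5777; -6.5777 ∉ [0.7, 1.7) → out

2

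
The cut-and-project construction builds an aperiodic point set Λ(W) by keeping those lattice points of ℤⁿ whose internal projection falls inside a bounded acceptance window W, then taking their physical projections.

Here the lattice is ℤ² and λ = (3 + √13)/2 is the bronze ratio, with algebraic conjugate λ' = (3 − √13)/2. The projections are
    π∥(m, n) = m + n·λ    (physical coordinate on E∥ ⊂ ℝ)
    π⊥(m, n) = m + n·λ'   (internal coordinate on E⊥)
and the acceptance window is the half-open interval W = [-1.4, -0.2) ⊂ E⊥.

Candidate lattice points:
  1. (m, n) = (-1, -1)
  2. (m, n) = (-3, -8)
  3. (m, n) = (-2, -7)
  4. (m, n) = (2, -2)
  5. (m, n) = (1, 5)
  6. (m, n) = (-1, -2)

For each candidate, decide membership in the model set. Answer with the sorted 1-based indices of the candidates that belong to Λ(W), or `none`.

λ' = (3−√13)/2 ≈ -0.3028.
[1] lift (-1,-1): star map gives -0.6972; window check -1.4 ≤ -0.6972 < -0.2 is true → IN Λ
[2] lift (-3,-8): star map gives -0.5778; window check -1.4 ≤ -0.5778 < -0.2 is true → IN Λ
[3] lift (-2,-7): star map gives 0.1194; window check -1.4 ≤ 0.1194 < -0.2 is false → out
[4] lift (2,-2): star map gives 2.6056; window check -1.4 ≤ 2.6056 < -0.2 is false → out
[5] lift (1,5): star map gives -0.5139; window check -1.4 ≤ -0.5139 < -0.2 is true → IN Λ
[6] lift (-1,-2): star map gives -0.3944; window check -1.4 ≤ -0.3944 < -0.2 is true → IN Λ

1, 2, 5, 6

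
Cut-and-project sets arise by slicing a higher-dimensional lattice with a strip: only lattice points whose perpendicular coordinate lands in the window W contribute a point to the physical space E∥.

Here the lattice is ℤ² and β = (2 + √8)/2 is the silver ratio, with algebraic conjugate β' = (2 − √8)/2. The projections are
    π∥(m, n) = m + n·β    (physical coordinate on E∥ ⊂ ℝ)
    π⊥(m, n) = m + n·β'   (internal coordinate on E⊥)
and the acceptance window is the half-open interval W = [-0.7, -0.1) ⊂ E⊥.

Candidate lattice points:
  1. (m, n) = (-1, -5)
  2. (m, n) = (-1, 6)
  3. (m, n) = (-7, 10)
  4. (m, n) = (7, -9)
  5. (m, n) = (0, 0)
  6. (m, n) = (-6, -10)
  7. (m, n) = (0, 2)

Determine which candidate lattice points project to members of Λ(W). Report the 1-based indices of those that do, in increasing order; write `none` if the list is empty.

none

Numerically β ≈ 2.4142 and β' = −1/β ≈ -0.4142.
#1 (-1,-5): internal coord -1 + (-5)·β' = +1.0711; +1.0711 ∉ [-0.7, -0.1) → out
#2 (-1,6): internal coord -1 + (6)·β' = -3.4853; -3.4853 ∉ [-0.7, -0.1) → out
#3 (-7,10): internal coord -7 + (10)·β' = -11.1421; -11.1421 ∉ [-0.7, -0.1) → out
#4 (7,-9): internal coord 7 + (-9)·β' = +10.7279; +10.7279 ∉ [-0.7, -0.1) → out
#5 (0,0): internal coord 0 + (0)·β' = +0.0000; +0.0000 ∉ [-0.7, -0.1) → out
#6 (-6,-10): internal coord -6 + (-10)·β' = -1.8579; -1.8579 ∉ [-0.7, -0.1) → out
#7 (0,2): internal coord 0 + (2)·β' = -0.8284; -0.8284 ∉ [-0.7, -0.1) → out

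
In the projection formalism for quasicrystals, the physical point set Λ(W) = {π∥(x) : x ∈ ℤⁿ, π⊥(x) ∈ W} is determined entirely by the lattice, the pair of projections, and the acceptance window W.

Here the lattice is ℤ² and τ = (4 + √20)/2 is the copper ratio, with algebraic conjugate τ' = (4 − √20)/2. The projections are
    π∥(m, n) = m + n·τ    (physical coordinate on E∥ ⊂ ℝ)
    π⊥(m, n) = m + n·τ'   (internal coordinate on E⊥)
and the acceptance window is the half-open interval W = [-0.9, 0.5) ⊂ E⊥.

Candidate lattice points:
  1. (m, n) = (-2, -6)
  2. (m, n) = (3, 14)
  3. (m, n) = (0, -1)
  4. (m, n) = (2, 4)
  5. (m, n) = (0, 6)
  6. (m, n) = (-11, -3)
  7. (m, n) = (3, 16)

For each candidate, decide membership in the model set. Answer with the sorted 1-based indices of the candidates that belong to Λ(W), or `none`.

1, 2, 3, 7

Compute τ' = (4−√20)/2 = -0.236068, so π⊥(m,n) = m -0.236068·n.
[1] lift (-2,-6): star map gives -0.583592; window check -0.9 ≤ -0.583592 < 0.5 is true → IN Λ
[2] lift (3,14): star map gives -0.304952; window check -0.9 ≤ -0.304952 < 0.5 is true → IN Λ
[3] lift (0,-1): star map gives 0.236068; window check -0.9 ≤ 0.236068 < 0.5 is true → IN Λ
[4] lift (2,4): star map gives 1.055728; window check -0.9 ≤ 1.055728 < 0.5 is false → out
[5] lift (0,6): star map gives -1.416408; window check -0.9 ≤ -1.416408 < 0.5 is false → out
[6] lift (-11,-3): star map gives -10.291796; window check -0.9 ≤ -10.291796 < 0.5 is false → out
[7] lift (3,16): star map gives -0.777088; window check -0.9 ≤ -0.777088 < 0.5 is true → IN Λ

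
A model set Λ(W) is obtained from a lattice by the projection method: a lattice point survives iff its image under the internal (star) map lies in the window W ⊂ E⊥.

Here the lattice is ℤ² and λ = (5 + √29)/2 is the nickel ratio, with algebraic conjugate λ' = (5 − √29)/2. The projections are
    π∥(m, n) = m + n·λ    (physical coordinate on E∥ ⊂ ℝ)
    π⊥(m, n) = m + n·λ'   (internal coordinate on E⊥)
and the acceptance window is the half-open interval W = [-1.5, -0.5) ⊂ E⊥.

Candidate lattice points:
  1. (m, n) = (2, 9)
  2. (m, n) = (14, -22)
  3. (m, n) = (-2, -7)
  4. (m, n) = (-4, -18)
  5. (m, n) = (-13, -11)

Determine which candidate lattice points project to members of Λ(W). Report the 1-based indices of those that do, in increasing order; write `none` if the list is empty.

3, 4

Numerically λ ≈ 5.1926 and λ' = −1/λ ≈ -0.1926.
[1] lift (2,9): star map gives 0.2668; window check -1.5 ≤ 0.2668 < -0.5 is false → out
[2] lift (14,-22): star map gives 18.2368; window check -1.5 ≤ 18.2368 < -0.5 is false → out
[3] lift (-2,-7): star map gives -0.6519; window check -1.5 ≤ -0.6519 < -0.5 is true → IN Λ
[4] lift (-4,-18): star map gives -0.5335; window check -1.5 ≤ -0.5335 < -0.5 is true → IN Λ
[5] lift (-13,-11): star map gives -10.8816; window check -1.5 ≤ -10.8816 < -0.5 is false → out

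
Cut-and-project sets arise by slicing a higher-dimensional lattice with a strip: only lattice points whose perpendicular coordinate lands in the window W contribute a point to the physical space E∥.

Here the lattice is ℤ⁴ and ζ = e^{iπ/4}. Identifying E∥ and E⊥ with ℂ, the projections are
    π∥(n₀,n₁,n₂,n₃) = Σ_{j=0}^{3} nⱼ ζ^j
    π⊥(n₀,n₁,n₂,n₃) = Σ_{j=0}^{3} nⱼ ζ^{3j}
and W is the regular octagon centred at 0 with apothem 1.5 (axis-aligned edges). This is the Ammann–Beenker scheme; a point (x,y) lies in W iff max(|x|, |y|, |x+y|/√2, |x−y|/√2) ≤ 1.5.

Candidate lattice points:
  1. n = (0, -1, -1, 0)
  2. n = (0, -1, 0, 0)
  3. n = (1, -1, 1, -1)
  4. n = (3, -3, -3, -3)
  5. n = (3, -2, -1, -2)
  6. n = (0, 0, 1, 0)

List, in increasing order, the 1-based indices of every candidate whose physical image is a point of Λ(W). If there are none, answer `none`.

1, 2, 6

With ζ = e^{iπ/4} the internal vectors are ζ^0,ζ^3,ζ^6,ζ^9.
candidate 1: n = (0, -1, -1, 0) → π⊥ ≈ (+0.707107, +0.292893); max(|x|,|y|,|x±y|/√2) = 0.707107 ≤ 1.5 ⇒ ∈ W
candidate 2: n = (0, -1, 0, 0) → π⊥ ≈ (+0.707107, -0.707107); max(|x|,|y|,|x±y|/√2) = 1.000000 ≤ 1.5 ⇒ ∈ W
candidate 3: n = (1, -1, 1, -1) → π⊥ ≈ (+1.000000, -2.414214); max(|x|,|y|,|x±y|/√2) = 2.414214 > 1.5 ⇒ ∉ W
candidate 4: n = (3, -3, -3, -3) → π⊥ ≈ (+3.000000, -1.242641); max(|x|,|y|,|x±y|/√2) = 3.000000 > 1.5 ⇒ ∉ W
candidate 5: n = (3, -2, -1, -2) → π⊥ ≈ (+3.000000, -1.828427); max(|x|,|y|,|x±y|/√2) = 3.414214 > 1.5 ⇒ ∉ W
candidate 6: n = (0, 0, 1, 0) → π⊥ ≈ (+0.000000, -1.000000); max(|x|,|y|,|x±y|/√2) = 1.000000 ≤ 1.5 ⇒ ∈ W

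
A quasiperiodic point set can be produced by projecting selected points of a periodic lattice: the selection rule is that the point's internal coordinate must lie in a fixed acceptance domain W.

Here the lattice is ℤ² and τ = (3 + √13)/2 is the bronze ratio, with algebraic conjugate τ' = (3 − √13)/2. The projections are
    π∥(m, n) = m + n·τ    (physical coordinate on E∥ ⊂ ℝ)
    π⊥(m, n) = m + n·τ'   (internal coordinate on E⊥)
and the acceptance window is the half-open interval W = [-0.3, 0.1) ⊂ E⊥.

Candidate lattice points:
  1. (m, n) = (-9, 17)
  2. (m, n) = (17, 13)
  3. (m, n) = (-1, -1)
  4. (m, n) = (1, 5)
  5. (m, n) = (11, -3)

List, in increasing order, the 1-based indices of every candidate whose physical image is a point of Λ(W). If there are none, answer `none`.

none

Numerically τ ≈ 3.30278 and τ' = −1/τ ≈ -0.30278.
#1 (-9,17): internal coord -9 + (17)·τ' = -14.14719; -14.14719 ∉ [-0.3, 0.1) → out
#2 (17,13): internal coord 17 + (13)·τ' = +13.06392; +13.06392 ∉ [-0.3, 0.1) → out
#3 (-1,-1): internal coord -1 + (-1)·τ' = -0.69722; -0.69722 ∉ [-0.3, 0.1) → out
#4 (1,5): internal coord 1 + (5)·τ' = -0.51388; -0.51388 ∉ [-0.3, 0.1) → out
#5 (11,-3): internal coord 11 + (-3)·τ' = +11.90833; +11.90833 ∉ [-0.3, 0.1) → out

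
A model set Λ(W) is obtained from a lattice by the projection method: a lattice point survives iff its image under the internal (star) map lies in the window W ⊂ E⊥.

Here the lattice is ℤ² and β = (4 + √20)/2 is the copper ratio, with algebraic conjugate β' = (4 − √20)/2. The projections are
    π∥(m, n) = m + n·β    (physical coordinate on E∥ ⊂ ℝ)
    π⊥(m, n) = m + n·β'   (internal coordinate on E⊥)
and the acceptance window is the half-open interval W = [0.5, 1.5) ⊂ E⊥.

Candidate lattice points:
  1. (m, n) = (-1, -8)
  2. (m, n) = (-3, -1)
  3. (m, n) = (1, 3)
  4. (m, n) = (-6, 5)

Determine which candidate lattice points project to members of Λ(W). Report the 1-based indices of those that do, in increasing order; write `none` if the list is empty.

1

Numerically β ≈ 4.23607 and β' = −1/β ≈ -0.23607.
candidate 1: (m,n)=(-1,-8) → π∥ = -1-8·β ≈ -34.88854, π⊥ = -1-8·β' ≈ 0.88854 ∈ [0.5, 1.5) ⇒ IN Λ
candidate 2: (m,n)=(-3,-1) → π∥ = -3-1·β ≈ -7.23607, π⊥ = -3-1·β' ≈ -2.76393 ∉ [0.5, 1.5) ⇒ out
candidate 3: (m,n)=(1,3) → π∥ = 1+3·β ≈ 13.70820, π⊥ = 1+3·β' ≈ 0.29180 ∉ [0.5, 1.5) ⇒ out
candidate 4: (m,n)=(-6,5) → π∥ = -6+5·β ≈ 15.18034, π⊥ = -6+5·β' ≈ -7.18034 ∉ [0.5, 1.5) ⇒ out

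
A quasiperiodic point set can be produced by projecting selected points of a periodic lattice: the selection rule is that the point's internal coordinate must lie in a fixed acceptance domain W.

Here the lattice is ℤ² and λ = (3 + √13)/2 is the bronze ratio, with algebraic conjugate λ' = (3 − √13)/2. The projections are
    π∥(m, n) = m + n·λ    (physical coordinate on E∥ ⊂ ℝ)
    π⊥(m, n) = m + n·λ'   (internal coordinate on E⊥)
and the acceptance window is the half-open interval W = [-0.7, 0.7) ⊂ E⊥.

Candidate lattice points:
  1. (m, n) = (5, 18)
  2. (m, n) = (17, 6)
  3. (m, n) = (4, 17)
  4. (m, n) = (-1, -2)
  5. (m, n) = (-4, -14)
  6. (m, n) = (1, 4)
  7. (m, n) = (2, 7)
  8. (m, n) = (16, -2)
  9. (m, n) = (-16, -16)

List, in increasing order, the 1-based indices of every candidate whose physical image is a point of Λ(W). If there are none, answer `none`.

Compute λ' = (3−√13)/2 = -0.302776, so π⊥(m,n) = m -0.302776·n.
#1 (5,18): internal coord 5 + (18)·λ' = -0.449961; -0.449961 ∈ [-0.7, 0.7) → IN Λ
#2 (17,6): internal coord 17 + (6)·λ' = +15.183346; +15.183346 ∉ [-0.7, 0.7) → out
#3 (4,17): internal coord 4 + (17)·λ' = -1.147186; -1.147186 ∉ [-0.7, 0.7) → out
#4 (-1,-2): internal coord -1 + (-2)·λ' = -0.394449; -0.394449 ∈ [-0.7, 0.7) → IN Λ
#5 (-4,-14): internal coord -4 + (-14)·λ' = +0.238859; +0.238859 ∈ [-0.7, 0.7) → IN Λ
#6 (1,4): internal coord 1 + (4)·λ' = -0.211103; -0.211103 ∈ [-0.7, 0.7) → IN Λ
#7 (2,7): internal coord 2 + (7)·λ' = -0.119429; -0.119429 ∈ [-0.7, 0.7) → IN Λ
#8 (16,-2): internal coord 16 + (-2)·λ' = +16.605551; +16.605551 ∉ [-0.7, 0.7) → out
#9 (-16,-16): internal coord -16 + (-16)·λ' = -11.155590; -11.155590 ∉ [-0.7, 0.7) → out

1, 4, 5, 6, 7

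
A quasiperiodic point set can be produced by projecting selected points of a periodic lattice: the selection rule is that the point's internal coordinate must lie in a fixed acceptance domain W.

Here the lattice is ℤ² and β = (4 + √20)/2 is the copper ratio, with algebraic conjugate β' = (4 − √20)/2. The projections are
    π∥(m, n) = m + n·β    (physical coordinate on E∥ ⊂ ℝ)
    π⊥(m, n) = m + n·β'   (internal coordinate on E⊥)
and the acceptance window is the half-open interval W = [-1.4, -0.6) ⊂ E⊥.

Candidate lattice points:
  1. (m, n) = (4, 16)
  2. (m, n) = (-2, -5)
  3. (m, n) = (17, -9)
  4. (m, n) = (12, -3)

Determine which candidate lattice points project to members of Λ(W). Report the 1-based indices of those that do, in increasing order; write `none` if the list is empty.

Compute β' = (4−√20)/2 = -0.23607, so π⊥(m,n) = m -0.23607·n.
candidate 1: (m,n)=(4,16) → π∥ = 4+16·β ≈ 71.77709, π⊥ = 4+16·β' ≈ 0.22291 ∉ [-1.4, -0.6) ⇒ out
candidate 2: (m,n)=(-2,-5) → π∥ = -2-5·β ≈ -23.18034, π⊥ = -2-5·β' ≈ -0.81966 ∈ [-1.4, -0.6) ⇒ IN Λ
candidate 3: (m,n)=(17,-9) → π∥ = 17-9·β ≈ -21.12461, π⊥ = 17-9·β' ≈ 19.12461 ∉ [-1.4, -0.6) ⇒ out
candidate 4: (m,n)=(12,-3) → π∥ = 12-3·β ≈ -0.70820, π⊥ = 12-3·β' ≈ 12.70820 ∉ [-1.4, -0.6) ⇒ out

2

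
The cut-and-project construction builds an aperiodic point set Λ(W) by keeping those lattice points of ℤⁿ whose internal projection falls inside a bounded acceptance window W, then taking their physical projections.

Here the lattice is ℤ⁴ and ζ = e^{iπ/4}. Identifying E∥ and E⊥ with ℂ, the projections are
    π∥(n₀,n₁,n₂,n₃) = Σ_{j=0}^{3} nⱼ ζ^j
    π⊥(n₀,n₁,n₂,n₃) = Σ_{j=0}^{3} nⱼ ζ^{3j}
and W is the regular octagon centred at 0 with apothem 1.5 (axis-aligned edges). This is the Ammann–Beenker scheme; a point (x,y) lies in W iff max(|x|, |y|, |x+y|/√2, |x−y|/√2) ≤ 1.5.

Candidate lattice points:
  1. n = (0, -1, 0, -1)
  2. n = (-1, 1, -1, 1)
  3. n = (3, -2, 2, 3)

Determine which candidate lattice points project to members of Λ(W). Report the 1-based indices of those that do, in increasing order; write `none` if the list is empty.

With ζ = e^{iπ/4} the internal vectors are ζ^0,ζ^3,ζ^6,ζ^9.
#1 (0, -1, 0, -1): internal (0.0000, -1.4142); octagon support 1.4142 vs apothem 1.5 → ∈ W
#2 (-1, 1, -1, 1): internal (-1.0000, 2.4142); octagon support 2.4142 vs apothem 1.5 → ∉ W
#3 (3, -2, 2, 3): internal (6.5355, -1.2929); octagon support 6.5355 vs apothem 1.5 → ∉ W

1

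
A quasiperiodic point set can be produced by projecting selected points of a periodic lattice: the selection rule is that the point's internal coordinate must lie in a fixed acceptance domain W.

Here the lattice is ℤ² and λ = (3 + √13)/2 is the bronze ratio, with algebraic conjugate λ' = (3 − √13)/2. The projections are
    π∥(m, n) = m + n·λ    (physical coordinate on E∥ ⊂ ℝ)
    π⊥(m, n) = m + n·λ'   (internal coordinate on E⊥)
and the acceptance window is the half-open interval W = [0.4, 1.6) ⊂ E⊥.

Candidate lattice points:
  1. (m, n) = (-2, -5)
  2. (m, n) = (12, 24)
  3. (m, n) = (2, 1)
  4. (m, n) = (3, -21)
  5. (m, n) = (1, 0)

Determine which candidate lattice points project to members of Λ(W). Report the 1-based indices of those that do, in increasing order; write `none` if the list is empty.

5

λ' = (3−√13)/2 ≈ -0.3028.
[1] lift (-2,-5): star map gives -0.4861; window check 0.4 ≤ -0.4861 < 1.6 is false → out
[2] lift (12,24): star map gives 4.7334; window check 0.4 ≤ 4.7334 < 1.6 is false → out
[3] lift (2,1): star map gives 1.6972; window check 0.4 ≤ 1.6972 < 1.6 is false → out
[4] lift (3,-21): star map gives 9.3583; window check 0.4 ≤ 9.3583 < 1.6 is false → out
[5] lift (1,0): star map gives 1.0000; window check 0.4 ≤ 1.0000 < 1.6 is true → IN Λ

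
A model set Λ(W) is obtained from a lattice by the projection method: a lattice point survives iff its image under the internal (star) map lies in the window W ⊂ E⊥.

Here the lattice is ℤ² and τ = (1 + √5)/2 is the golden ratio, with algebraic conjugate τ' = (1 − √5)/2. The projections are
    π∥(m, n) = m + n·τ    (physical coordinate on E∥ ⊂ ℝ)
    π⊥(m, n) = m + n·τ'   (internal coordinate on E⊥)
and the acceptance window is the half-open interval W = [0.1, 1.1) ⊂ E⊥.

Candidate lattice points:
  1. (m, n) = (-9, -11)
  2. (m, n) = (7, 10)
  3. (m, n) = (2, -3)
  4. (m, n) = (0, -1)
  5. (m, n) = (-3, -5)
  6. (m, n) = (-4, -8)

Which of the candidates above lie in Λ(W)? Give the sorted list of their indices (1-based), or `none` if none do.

2, 4, 6

τ' = (1−√5)/2 ≈ -0.6180.
#1 (-9,-11): internal coord -9 + (-11)·τ' = -2.2016; -2.2016 ∉ [0.1, 1.1) → out
#2 (7,10): internal coord 7 + (10)·τ' = +0.8197; +0.8197 ∈ [0.1, 1.1) → IN Λ
#3 (2,-3): internal coord 2 + (-3)·τ' = +3.8541; +3.8541 ∉ [0.1, 1.1) → out
#4 (0,-1): internal coord 0 + (-1)·τ' = +0.6180; +0.6180 ∈ [0.1, 1.1) → IN Λ
#5 (-3,-5): internal coord -3 + (-5)·τ' = +0.0902; +0.0902 ∉ [0.1, 1.1) → out
#6 (-4,-8): internal coord -4 + (-8)·τ' = +0.9443; +0.9443 ∈ [0.1, 1.1) → IN Λ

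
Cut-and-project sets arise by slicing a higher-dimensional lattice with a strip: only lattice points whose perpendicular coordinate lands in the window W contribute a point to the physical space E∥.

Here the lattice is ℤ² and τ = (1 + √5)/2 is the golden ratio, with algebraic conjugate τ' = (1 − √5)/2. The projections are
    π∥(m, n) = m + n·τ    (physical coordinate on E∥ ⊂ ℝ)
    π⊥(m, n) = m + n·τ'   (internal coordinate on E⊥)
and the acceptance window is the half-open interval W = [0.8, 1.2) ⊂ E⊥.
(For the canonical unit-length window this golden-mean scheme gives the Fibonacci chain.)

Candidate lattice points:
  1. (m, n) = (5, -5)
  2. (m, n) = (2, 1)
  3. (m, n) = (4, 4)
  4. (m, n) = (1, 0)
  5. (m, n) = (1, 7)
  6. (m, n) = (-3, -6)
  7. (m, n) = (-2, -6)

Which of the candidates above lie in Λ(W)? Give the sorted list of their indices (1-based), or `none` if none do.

Numerically τ ≈ 1.618034 and τ' = −1/τ ≈ -0.618034.
#1 (5,-5): internal coord 5 + (-5)·τ' = +8.090170; +8.090170 ∉ [0.8, 1.2) → out
#2 (2,1): internal coord 2 + (1)·τ' = +1.381966; +1.381966 ∉ [0.8, 1.2) → out
#3 (4,4): internal coord 4 + (4)·τ' = +1.527864; +1.527864 ∉ [0.8, 1.2) → out
#4 (1,0): internal coord 1 + (0)·τ' = +1.000000; +1.000000 ∈ [0.8, 1.2) → IN Λ
#5 (1,7): internal coord 1 + (7)·τ' = -3.326238; -3.326238 ∉ [0.8, 1.2) → out
#6 (-3,-6): internal coord -3 + (-6)·τ' = +0.708204; +0.708204 ∉ [0.8, 1.2) → out
#7 (-2,-6): internal coord -2 + (-6)·τ' = +1.708204; +1.708204 ∉ [0.8, 1.2) → out

4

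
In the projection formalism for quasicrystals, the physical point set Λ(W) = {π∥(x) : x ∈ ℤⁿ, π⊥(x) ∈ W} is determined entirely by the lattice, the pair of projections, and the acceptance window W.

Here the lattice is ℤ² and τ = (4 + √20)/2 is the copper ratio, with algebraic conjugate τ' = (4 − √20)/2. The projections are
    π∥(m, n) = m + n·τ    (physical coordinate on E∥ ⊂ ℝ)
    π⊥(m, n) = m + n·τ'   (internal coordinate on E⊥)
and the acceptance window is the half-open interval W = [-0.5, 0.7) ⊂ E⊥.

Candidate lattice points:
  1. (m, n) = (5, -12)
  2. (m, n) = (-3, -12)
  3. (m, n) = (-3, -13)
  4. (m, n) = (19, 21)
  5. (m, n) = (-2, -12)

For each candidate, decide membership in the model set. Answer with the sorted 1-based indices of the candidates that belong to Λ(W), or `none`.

Compute τ' = (4−√20)/2 = -0.236068, so π⊥(m,n) = m -0.236068·n.
candidate 1: (m,n)=(5,-12) → π∥ = 5-12·τ ≈ -45.832816, π⊥ = 5-12·τ' ≈ 7.832816 ∉ [-0.5, 0.7) ⇒ out
candidate 2: (m,n)=(-3,-12) → π∥ = -3-12·τ ≈ -53.832816, π⊥ = -3-12·τ' ≈ -0.167184 ∈ [-0.5, 0.7) ⇒ IN Λ
candidate 3: (m,n)=(-3,-13) → π∥ = -3-13·τ ≈ -58.068884, π⊥ = -3-13·τ' ≈ 0.068884 ∈ [-0.5, 0.7) ⇒ IN Λ
candidate 4: (m,n)=(19,21) → π∥ = 19+21·τ ≈ 107.957428, π⊥ = 19+21·τ' ≈ 14.042572 ∉ [-0.5, 0.7) ⇒ out
candidate 5: (m,n)=(-2,-12) → π∥ = -2-12·τ ≈ -52.832816, π⊥ = -2-12·τ' ≈ 0.832816 ∉ [-0.5, 0.7) ⇒ out

2, 3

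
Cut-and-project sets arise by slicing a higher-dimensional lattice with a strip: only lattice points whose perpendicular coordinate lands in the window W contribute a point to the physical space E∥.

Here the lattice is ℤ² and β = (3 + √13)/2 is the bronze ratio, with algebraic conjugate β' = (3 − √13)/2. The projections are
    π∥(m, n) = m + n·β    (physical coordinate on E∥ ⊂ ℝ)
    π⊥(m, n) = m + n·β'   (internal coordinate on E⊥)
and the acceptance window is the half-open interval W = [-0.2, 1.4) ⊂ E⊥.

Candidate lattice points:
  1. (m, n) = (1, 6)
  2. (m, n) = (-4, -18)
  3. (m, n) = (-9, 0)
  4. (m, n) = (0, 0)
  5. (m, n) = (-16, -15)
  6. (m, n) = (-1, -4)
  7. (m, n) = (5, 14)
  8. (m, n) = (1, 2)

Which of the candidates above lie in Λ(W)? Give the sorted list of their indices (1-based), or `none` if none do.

4, 6, 7, 8

β' = (3−√13)/2 ≈ -0.3028.
candidate 1: (m,n)=(1,6) → π∥ = 1+6·β ≈ 20.8167, π⊥ = 1+6·β' ≈ -0.8167 ∉ [-0.2, 1.4) ⇒ out
candidate 2: (m,n)=(-4,-18) → π∥ = -4-18·β ≈ -63.4500, π⊥ = -4-18·β' ≈ 1.4500 ∉ [-0.2, 1.4) ⇒ out
candidate 3: (m,n)=(-9,0) → π∥ = -9+0·β ≈ -9.0000, π⊥ = -9+0·β' ≈ -9.0000 ∉ [-0.2, 1.4) ⇒ out
candidate 4: (m,n)=(0,0) → π∥ = 0+0·β ≈ 0.0000, π⊥ = 0+0·β' ≈ 0.0000 ∈ [-0.2, 1.4) ⇒ IN Λ
candidate 5: (m,n)=(-16,-15) → π∥ = -16-15·β ≈ -65.5416, π⊥ = -16-15·β' ≈ -11.4584 ∉ [-0.2, 1.4) ⇒ out
candidate 6: (m,n)=(-1,-4) → π∥ = -1-4·β ≈ -14.2111, π⊥ = -1-4·β' ≈ 0.2111 ∈ [-0.2, 1.4) ⇒ IN Λ
candidate 7: (m,n)=(5,14) → π∥ = 5+14·β ≈ 51.2389, π⊥ = 5+14·β' ≈ 0.7611 ∈ [-0.2, 1.4) ⇒ IN Λ
candidate 8: (m,n)=(1,2) → π∥ = 1+2·β ≈ 7.6056, π⊥ = 1+2·β' ≈ 0.3944 ∈ [-0.2, 1.4) ⇒ IN Λ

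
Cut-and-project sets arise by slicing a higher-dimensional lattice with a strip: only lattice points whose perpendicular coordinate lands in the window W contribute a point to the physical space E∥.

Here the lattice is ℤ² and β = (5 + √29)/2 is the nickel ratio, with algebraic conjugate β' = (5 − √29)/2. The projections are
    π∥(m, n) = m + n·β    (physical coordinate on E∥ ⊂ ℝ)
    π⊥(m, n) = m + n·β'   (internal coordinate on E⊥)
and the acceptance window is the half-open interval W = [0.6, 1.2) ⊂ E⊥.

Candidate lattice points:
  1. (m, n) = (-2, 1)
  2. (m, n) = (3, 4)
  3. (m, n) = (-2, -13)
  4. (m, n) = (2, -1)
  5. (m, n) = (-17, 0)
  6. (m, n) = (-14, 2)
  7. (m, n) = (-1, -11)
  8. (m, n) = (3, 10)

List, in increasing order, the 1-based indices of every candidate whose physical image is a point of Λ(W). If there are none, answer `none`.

7, 8

β' = (5−√29)/2 ≈ -0.192582.
#1 (-2,1): internal coord -2 + (1)·β' = -2.192582; -2.192582 ∉ [0.6, 1.2) → out
#2 (3,4): internal coord 3 + (4)·β' = +2.229670; +2.229670 ∉ [0.6, 1.2) → out
#3 (-2,-13): internal coord -2 + (-13)·β' = +0.503571; +0.503571 ∉ [0.6, 1.2) → out
#4 (2,-1): internal coord 2 + (-1)·β' = +2.192582; +2.192582 ∉ [0.6, 1.2) → out
#5 (-17,0): internal coord -17 + (0)·β' = -17.000000; -17.000000 ∉ [0.6, 1.2) → out
#6 (-14,2): internal coord -14 + (2)·β' = -14.385165; -14.385165 ∉ [0.6, 1.2) → out
#7 (-1,-11): internal coord -1 + (-11)·β' = +1.118406; +1.118406 ∈ [0.6, 1.2) → IN Λ
#8 (3,10): internal coord 3 + (10)·β' = +1.074176; +1.074176 ∈ [0.6, 1.2) → IN Λ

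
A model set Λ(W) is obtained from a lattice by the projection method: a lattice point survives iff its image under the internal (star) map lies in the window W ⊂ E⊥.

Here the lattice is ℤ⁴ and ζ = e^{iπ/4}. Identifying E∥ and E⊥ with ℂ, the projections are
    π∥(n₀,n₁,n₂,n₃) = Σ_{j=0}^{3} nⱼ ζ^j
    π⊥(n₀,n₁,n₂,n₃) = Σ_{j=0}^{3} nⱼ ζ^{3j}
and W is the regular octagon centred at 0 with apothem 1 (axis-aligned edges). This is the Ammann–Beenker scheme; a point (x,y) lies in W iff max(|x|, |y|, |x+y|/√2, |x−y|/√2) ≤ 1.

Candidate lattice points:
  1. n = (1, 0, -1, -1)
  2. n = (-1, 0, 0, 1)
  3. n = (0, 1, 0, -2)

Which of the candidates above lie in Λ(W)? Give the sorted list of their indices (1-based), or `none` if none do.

π⊥(n) = n₀ + n₁ζ³ + n₂ζ⁶ + n₃ζ⁹ where ζ = e^{iπ/4}.
candidate 1: n = (1, 0, -1, -1) → π⊥ ≈ (+0.292893, +0.292893); max(|x|,|y|,|x±y|/√2) = 0.414214 ≤ 1 ⇒ ∈ W
candidate 2: n = (-1, 0, 0, 1) → π⊥ ≈ (-0.292893, +0.707107); max(|x|,|y|,|x±y|/√2) = 0.707107 ≤ 1 ⇒ ∈ W
candidate 3: n = (0, 1, 0, -2) → π⊥ ≈ (-2.121320, -0.707107); max(|x|,|y|,|x±y|/√2) = 2.121320 > 1 ⇒ ∉ W

1, 2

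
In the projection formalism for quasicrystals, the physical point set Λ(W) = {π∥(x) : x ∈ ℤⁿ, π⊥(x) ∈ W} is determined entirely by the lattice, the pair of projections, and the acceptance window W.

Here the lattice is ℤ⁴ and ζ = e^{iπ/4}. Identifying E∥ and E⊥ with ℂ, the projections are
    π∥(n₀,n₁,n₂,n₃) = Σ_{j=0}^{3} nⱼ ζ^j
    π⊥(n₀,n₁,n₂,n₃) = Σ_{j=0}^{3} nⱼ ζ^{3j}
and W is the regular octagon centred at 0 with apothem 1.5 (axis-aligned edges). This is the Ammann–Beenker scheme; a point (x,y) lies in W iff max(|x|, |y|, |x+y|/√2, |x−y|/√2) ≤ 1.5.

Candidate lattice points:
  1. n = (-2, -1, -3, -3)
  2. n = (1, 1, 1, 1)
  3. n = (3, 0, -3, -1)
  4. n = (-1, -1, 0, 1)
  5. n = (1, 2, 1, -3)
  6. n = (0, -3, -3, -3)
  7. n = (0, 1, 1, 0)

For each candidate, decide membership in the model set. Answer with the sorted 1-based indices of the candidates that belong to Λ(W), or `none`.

2, 4, 6, 7

π⊥(n) = n₀ + n₁ζ³ + n₂ζ⁶ + n₃ζ⁹ where ζ = e^{iπ/4}.
#1 (-2, -1, -3, -3): internal (-3.41421, 0.17157); octagon support 3.41421 vs apothem 1.5 → ∉ W
#2 (1, 1, 1, 1): internal (1.00000, 0.41421); octagon support 1.00000 vs apothem 1.5 → ∈ W
#3 (3, 0, -3, -1): internal (2.29289, 2.29289); octagon support 3.24264 vs apothem 1.5 → ∉ W
#4 (-1, -1, 0, 1): internal (0.41421, 0.00000); octagon support 0.41421 vs apothem 1.5 → ∈ W
#5 (1, 2, 1, -3): internal (-2.53553, -1.70711); octagon support 3.00000 vs apothem 1.5 → ∉ W
#6 (0, -3, -3, -3): internal (0.00000, -1.24264); octagon support 1.24264 vs apothem 1.5 → ∈ W
#7 (0, 1, 1, 0): internal (-0.70711, -0.29289); octagon support 0.70711 vs apothem 1.5 → ∈ W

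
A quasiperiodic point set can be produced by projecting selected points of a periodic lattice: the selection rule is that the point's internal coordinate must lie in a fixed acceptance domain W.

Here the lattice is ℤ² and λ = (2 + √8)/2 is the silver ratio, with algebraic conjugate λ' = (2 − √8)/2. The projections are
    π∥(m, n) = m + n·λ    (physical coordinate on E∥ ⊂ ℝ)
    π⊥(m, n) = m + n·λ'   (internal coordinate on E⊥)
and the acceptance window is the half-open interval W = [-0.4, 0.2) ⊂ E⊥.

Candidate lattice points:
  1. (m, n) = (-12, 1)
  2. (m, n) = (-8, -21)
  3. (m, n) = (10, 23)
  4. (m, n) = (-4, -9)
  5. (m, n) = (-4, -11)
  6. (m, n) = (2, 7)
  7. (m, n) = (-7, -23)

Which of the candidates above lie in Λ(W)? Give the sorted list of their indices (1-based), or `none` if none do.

Compute λ' = (2−√8)/2 = -0.414214, so π⊥(m,n) = m -0.414214·n.
#1 (-12,1): internal coord -12 + (1)·λ' = -12.414214; -12.414214 ∉ [-0.4, 0.2) → out
#2 (-8,-21): internal coord -8 + (-21)·λ' = +0.698485; +0.698485 ∉ [-0.4, 0.2) → out
#3 (10,23): internal coord 10 + (23)·λ' = +0.473088; +0.473088 ∉ [-0.4, 0.2) → out
#4 (-4,-9): internal coord -4 + (-9)·λ' = -0.272078; -0.272078 ∈ [-0.4, 0.2) → IN Λ
#5 (-4,-11): internal coord -4 + (-11)·λ' = +0.556349; +0.556349 ∉ [-0.4, 0.2) → out
#6 (2,7): internal coord 2 + (7)·λ' = -0.899495; -0.899495 ∉ [-0.4, 0.2) → out
#7 (-7,-23): internal coord -7 + (-23)·λ' = +2.526912; +2.526912 ∉ [-0.4, 0.2) → out

4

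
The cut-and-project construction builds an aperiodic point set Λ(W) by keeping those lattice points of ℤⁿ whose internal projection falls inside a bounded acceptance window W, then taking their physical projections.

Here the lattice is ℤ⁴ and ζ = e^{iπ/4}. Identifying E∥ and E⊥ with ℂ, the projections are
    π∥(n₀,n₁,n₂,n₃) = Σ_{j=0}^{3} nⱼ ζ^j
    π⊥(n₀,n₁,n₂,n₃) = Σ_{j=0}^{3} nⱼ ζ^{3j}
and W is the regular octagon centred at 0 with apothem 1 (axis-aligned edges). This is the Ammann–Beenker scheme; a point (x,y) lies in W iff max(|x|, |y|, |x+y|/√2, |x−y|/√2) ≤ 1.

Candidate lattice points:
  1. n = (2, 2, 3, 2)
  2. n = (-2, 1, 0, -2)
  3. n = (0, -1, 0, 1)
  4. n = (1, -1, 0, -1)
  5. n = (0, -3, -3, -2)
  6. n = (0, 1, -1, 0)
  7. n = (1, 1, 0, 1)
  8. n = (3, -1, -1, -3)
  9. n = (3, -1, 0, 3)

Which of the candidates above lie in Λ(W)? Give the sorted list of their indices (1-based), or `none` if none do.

5

π⊥(n) = n₀ + n₁ζ³ + n₂ζ⁶ + n₃ζ⁹ where ζ = e^{iπ/4}.
#1 (2, 2, 3, 2): internal (2.000000, -0.171573); octagon support 2.000000 vs apothem 1 → ∉ W
#2 (-2, 1, 0, -2): internal (-4.121320, -0.707107); octagon support 4.121320 vs apothem 1 → ∉ W
#3 (0, -1, 0, 1): internal (1.414214, 0.000000); octagon support 1.414214 vs apothem 1 → ∉ W
#4 (1, -1, 0, -1): internal (1.000000, -1.414214); octagon support 1.707107 vs apothem 1 → ∉ W
#5 (0, -3, -3, -2): internal (0.707107, -0.535534); octagon support 0.878680 vs apothem 1 → ∈ W
#6 (0, 1, -1, 0): internal (-0.707107, 1.707107); octagon support 1.707107 vs apothem 1 → ∉ W
#7 (1, 1, 0, 1): internal (1.000000, 1.414214); octagon support 1.707107 vs apothem 1 → ∉ W
#8 (3, -1, -1, -3): internal (1.585786, -1.828427); octagon support 2.414214 vs apothem 1 → ∉ W
#9 (3, -1, 0, 3): internal (5.828427, 1.414214); octagon support 5.828427 vs apothem 1 → ∉ W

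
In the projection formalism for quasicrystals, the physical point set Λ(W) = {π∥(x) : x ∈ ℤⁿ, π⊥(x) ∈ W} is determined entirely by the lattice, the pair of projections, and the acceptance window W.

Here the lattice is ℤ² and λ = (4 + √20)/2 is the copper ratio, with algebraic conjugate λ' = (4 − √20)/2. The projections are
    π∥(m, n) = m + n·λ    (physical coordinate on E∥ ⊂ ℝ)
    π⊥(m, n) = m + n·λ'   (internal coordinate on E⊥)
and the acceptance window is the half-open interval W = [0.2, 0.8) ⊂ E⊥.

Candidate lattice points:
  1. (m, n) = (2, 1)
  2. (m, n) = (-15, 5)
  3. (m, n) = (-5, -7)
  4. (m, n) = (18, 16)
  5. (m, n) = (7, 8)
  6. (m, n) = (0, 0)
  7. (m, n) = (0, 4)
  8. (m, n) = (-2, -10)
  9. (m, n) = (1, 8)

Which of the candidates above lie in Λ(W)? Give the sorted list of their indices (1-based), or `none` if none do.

λ' = (4−√20)/2 ≈ -0.23607.
candidate 1: (m,n)=(2,1) → π∥ = 2+1·λ ≈ 6.23607, π⊥ = 2+1·λ' ≈ 1.76393 ∉ [0.2, 0.8) ⇒ out
candidate 2: (m,n)=(-15,5) → π∥ = -15+5·λ ≈ 6.18034, π⊥ = -15+5·λ' ≈ -16.18034 ∉ [0.2, 0.8) ⇒ out
candidate 3: (m,n)=(-5,-7) → π∥ = -5-7·λ ≈ -34.65248, π⊥ = -5-7·λ' ≈ -3.34752 ∉ [0.2, 0.8) ⇒ out
candidate 4: (m,n)=(18,16) → π∥ = 18+16·λ ≈ 85.77709, π⊥ = 18+16·λ' ≈ 14.22291 ∉ [0.2, 0.8) ⇒ out
candidate 5: (m,n)=(7,8) → π∥ = 7+8·λ ≈ 40.88854, π⊥ = 7+8·λ' ≈ 5.11146 ∉ [0.2, 0.8) ⇒ out
candidate 6: (m,n)=(0,0) → π∥ = 0+0·λ ≈ 0.00000, π⊥ = 0+0·λ' ≈ 0.00000 ∉ [0.2, 0.8) ⇒ out
candidate 7: (m,n)=(0,4) → π∥ = 0+4·λ ≈ 16.94427, π⊥ = 0+4·λ' ≈ -0.94427 ∉ [0.2, 0.8) ⇒ out
candidate 8: (m,n)=(-2,-10) → π∥ = -2-10·λ ≈ -44.36068, π⊥ = -2-10·λ' ≈ 0.36068 ∈ [0.2, 0.8) ⇒ IN Λ
candidate 9: (m,n)=(1,8) → π∥ = 1+8·λ ≈ 34.88854, π⊥ = 1+8·λ' ≈ -0.88854 ∉ [0.2, 0.8) ⇒ out

8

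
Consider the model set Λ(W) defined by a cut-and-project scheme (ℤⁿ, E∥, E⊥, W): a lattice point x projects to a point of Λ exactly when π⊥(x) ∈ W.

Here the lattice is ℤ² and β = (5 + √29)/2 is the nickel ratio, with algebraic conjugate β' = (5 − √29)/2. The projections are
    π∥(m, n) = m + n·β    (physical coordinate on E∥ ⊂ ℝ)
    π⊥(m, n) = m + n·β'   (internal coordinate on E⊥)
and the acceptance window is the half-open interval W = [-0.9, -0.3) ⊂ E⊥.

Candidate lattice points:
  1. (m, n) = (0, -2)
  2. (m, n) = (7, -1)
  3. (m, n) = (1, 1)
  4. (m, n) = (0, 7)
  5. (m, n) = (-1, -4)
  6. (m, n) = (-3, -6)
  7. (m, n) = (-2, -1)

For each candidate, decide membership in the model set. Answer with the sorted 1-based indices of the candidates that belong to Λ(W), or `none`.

Compute β' = (5−√29)/2 = -0.19258, so π⊥(m,n) = m -0.19258·n.
[1] lift (0,-2): star map gives 0.38516; window check -0.9 ≤ 0.38516 < -0.3 is false → out
[2] lift (7,-1): star map gives 7.19258; window check -0.9 ≤ 7.19258 < -0.3 is false → out
[3] lift (1,1): star map gives 0.80742; window check -0.9 ≤ 0.80742 < -0.3 is false → out
[4] lift (0,7): star map gives -1.34808; window check -0.9 ≤ -1.34808 < -0.3 is false → out
[5] lift (-1,-4): star map gives -0.22967; window check -0.9 ≤ -0.22967 < -0.3 is false → out
[6] lift (-3,-6): star map gives -1.84451; window check -0.9 ≤ -1.84451 < -0.3 is false → out
[7] lift (-2,-1): star map gives -1.80742; window check -0.9 ≤ -1.80742 < -0.3 is false → out

none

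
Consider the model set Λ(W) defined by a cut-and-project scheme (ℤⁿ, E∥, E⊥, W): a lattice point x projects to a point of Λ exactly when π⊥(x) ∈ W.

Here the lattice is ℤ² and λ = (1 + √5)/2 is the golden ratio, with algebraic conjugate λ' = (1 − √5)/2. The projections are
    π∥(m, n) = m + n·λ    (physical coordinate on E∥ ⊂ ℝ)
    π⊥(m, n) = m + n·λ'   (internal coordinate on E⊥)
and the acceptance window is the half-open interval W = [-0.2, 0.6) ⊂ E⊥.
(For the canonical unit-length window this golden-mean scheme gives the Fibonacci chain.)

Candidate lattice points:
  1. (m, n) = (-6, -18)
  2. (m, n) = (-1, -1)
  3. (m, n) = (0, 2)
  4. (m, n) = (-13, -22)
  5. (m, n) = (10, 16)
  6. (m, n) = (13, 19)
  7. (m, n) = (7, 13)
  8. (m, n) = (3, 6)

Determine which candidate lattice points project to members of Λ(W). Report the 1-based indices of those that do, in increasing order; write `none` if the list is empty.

4, 5

λ' = (1−√5)/2 ≈ -0.6180.
[1] lift (-6,-18): star map gives 5.1246; window check -0.2 ≤ 5.1246 < 0.6 is false → out
[2] lift (-1,-1): star map gives -0.3820; window check -0.2 ≤ -0.3820 < 0.6 is false → out
[3] lift (0,2): star map gives -1.2361; window check -0.2 ≤ -1.2361 < 0.6 is false → out
[4] lift (-13,-22): star map gives 0.5967; window check -0.2 ≤ 0.5967 < 0.6 is true → IN Λ
[5] lift (10,16): star map gives 0.1115; window check -0.2 ≤ 0.1115 < 0.6 is true → IN Λ
[6] lift (13,19): star map gives 1.2574; window check -0.2 ≤ 1.2574 < 0.6 is false → out
[7] lift (7,13): star map gives -1.0344; window check -0.2 ≤ -1.0344 < 0.6 is false → out
[8] lift (3,6): star map gives -0.7082; window check -0.2 ≤ -0.7082 < 0.6 is false → out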